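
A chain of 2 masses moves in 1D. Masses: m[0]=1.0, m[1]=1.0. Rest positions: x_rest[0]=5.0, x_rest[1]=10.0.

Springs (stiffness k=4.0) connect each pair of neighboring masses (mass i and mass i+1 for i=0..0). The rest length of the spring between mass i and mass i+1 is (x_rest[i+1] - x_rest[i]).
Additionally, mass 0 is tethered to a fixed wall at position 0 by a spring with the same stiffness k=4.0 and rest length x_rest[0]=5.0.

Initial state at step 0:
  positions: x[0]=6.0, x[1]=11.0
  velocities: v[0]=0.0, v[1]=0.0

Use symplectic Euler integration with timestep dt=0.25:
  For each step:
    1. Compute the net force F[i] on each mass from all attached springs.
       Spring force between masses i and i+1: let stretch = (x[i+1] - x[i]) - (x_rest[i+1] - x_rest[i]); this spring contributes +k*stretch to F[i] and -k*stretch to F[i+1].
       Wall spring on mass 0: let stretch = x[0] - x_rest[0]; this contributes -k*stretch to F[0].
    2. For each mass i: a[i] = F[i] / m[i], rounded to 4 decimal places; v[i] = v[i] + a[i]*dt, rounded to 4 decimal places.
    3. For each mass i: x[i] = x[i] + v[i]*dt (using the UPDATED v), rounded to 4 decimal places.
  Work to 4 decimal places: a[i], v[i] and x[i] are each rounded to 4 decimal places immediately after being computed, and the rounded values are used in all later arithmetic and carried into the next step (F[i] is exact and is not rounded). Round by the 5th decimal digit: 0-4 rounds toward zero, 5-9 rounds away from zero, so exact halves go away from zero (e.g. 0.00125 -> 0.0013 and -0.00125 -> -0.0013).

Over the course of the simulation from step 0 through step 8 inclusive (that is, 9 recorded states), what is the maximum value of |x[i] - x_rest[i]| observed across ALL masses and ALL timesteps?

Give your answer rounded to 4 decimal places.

Answer: 1.1681

Derivation:
Step 0: x=[6.0000 11.0000] v=[0.0000 0.0000]
Step 1: x=[5.7500 11.0000] v=[-1.0000 0.0000]
Step 2: x=[5.3750 10.9375] v=[-1.5000 -0.2500]
Step 3: x=[5.0469 10.7344] v=[-1.3125 -0.8125]
Step 4: x=[4.8789 10.3594] v=[-0.6719 -1.5000]
Step 5: x=[4.8613 9.8643] v=[-0.0703 -1.9805]
Step 6: x=[4.8792 9.3684] v=[0.0714 -1.9835]
Step 7: x=[4.7996 9.0002] v=[-0.3186 -1.4727]
Step 8: x=[4.5702 8.8319] v=[-0.9176 -0.6733]
Max displacement = 1.1681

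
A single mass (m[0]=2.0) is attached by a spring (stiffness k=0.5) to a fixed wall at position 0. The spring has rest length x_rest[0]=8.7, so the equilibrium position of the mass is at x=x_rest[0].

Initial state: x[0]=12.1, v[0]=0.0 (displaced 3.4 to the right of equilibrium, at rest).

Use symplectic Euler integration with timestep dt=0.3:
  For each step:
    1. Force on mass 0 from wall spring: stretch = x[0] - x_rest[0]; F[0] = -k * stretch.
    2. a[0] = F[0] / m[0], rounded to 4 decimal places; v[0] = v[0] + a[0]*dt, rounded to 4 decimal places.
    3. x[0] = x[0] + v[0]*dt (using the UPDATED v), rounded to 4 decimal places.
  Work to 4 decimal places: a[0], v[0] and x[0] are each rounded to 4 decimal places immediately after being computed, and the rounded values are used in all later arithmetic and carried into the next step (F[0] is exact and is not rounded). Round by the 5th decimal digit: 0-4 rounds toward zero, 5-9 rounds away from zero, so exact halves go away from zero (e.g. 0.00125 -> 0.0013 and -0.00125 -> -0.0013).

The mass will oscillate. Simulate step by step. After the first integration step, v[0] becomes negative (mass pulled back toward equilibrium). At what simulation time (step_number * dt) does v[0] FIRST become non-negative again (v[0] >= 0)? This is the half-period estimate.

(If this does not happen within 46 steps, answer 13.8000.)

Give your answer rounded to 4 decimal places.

Step 0: x=[12.1000] v=[0.0000]
Step 1: x=[12.0235] v=[-0.2550]
Step 2: x=[11.8722] v=[-0.5043]
Step 3: x=[11.6495] v=[-0.7422]
Step 4: x=[11.3605] v=[-0.9634]
Step 5: x=[11.0116] v=[-1.1629]
Step 6: x=[10.6107] v=[-1.3363]
Step 7: x=[10.1668] v=[-1.4796]
Step 8: x=[9.6899] v=[-1.5896]
Step 9: x=[9.1907] v=[-1.6639]
Step 10: x=[8.6805] v=[-1.7007]
Step 11: x=[8.1707] v=[-1.6992]
Step 12: x=[7.6729] v=[-1.6595]
Step 13: x=[7.1982] v=[-1.5825]
Step 14: x=[6.7572] v=[-1.4699]
Step 15: x=[6.3599] v=[-1.3242]
Step 16: x=[6.0153] v=[-1.1487]
Step 17: x=[5.7311] v=[-0.9473]
Step 18: x=[5.5137] v=[-0.7246]
Step 19: x=[5.3680] v=[-0.4856]
Step 20: x=[5.2973] v=[-0.2357]
Step 21: x=[5.3032] v=[0.0195]
First v>=0 after going negative at step 21, time=6.3000

Answer: 6.3000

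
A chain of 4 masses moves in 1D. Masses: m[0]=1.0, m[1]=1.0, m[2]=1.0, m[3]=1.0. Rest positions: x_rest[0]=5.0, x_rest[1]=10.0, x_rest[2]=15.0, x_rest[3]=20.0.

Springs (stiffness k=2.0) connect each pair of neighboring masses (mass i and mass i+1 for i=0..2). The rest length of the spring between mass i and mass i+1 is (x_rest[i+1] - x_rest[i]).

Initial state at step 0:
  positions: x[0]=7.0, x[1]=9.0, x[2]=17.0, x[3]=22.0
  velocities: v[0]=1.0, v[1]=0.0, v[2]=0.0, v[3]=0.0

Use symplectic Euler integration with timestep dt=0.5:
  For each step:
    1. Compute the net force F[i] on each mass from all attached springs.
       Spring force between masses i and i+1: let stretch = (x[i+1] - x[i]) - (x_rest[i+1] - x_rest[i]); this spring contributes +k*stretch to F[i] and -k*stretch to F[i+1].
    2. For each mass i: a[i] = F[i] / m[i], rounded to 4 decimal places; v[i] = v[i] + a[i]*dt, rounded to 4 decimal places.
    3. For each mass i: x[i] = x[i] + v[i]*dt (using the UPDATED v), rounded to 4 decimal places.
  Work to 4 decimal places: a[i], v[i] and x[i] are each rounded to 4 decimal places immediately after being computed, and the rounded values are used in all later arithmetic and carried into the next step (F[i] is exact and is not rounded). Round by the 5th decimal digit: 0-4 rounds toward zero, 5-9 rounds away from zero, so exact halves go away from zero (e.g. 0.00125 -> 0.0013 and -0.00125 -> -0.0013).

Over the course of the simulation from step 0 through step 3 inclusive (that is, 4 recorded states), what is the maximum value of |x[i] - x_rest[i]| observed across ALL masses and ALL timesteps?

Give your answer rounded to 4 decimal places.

Answer: 3.7500

Derivation:
Step 0: x=[7.0000 9.0000 17.0000 22.0000] v=[1.0000 0.0000 0.0000 0.0000]
Step 1: x=[6.0000 12.0000 15.5000 22.0000] v=[-2.0000 6.0000 -3.0000 0.0000]
Step 2: x=[5.5000 13.7500 15.5000 21.2500] v=[-1.0000 3.5000 0.0000 -1.5000]
Step 3: x=[6.6250 12.2500 17.5000 20.1250] v=[2.2500 -3.0000 4.0000 -2.2500]
Max displacement = 3.7500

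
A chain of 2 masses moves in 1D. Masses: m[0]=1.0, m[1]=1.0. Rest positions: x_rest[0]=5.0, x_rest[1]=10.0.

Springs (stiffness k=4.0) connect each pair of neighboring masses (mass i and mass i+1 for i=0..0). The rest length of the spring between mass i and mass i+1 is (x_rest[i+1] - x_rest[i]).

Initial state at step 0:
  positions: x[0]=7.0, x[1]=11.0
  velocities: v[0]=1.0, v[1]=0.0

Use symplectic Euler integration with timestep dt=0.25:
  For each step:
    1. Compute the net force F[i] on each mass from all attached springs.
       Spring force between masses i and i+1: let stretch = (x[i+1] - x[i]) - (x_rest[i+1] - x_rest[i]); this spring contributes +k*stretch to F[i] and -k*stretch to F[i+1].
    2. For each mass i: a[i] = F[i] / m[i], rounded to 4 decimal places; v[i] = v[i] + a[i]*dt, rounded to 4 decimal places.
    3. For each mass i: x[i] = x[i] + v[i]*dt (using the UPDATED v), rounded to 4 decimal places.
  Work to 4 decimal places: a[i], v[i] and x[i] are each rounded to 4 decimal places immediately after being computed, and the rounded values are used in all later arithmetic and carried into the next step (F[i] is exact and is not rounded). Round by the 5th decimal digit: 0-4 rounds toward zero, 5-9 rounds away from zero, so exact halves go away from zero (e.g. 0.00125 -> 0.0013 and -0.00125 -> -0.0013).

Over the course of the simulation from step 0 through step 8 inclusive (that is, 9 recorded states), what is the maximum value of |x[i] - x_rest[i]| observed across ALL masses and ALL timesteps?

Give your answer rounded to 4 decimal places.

Step 0: x=[7.0000 11.0000] v=[1.0000 0.0000]
Step 1: x=[7.0000 11.2500] v=[0.0000 1.0000]
Step 2: x=[6.8125 11.6875] v=[-0.7500 1.7500]
Step 3: x=[6.5938 12.1563] v=[-0.8750 1.8750]
Step 4: x=[6.5157 12.4844] v=[-0.3125 1.3125]
Step 5: x=[6.6798 12.5704] v=[0.6562 0.3438]
Step 6: x=[7.0665 12.4337] v=[1.5468 -0.5468]
Step 7: x=[7.5450 12.2052] v=[1.9140 -0.9140]
Step 8: x=[7.9386 12.0617] v=[1.5742 -0.5742]
Max displacement = 2.9386

Answer: 2.9386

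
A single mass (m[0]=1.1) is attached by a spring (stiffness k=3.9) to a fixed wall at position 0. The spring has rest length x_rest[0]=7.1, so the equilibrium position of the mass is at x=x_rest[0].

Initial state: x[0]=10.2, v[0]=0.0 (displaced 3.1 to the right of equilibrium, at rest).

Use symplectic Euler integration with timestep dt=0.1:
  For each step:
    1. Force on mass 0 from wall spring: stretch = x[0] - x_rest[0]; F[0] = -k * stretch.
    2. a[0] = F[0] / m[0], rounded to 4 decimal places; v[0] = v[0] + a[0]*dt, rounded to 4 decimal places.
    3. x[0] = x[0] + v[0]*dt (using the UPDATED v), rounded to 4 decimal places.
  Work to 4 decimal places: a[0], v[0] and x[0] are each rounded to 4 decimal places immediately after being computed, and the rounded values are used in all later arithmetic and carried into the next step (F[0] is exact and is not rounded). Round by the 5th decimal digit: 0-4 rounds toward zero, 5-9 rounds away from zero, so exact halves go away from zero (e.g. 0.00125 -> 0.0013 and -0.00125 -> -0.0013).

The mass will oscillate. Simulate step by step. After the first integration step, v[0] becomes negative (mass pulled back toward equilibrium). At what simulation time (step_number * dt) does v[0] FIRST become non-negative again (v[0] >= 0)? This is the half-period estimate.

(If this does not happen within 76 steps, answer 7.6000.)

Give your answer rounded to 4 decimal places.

Answer: 1.7000

Derivation:
Step 0: x=[10.2000] v=[0.0000]
Step 1: x=[10.0901] v=[-1.0991]
Step 2: x=[9.8742] v=[-2.1592]
Step 3: x=[9.5599] v=[-3.1428]
Step 4: x=[9.1584] v=[-4.0150]
Step 5: x=[8.6839] v=[-4.7448]
Step 6: x=[8.1533] v=[-5.3064]
Step 7: x=[7.5853] v=[-5.6798]
Step 8: x=[7.0001] v=[-5.8519]
Step 9: x=[6.4185] v=[-5.8165]
Step 10: x=[5.8610] v=[-5.5749]
Step 11: x=[5.3474] v=[-5.1356]
Step 12: x=[4.8960] v=[-4.5142]
Step 13: x=[4.5227] v=[-3.7328]
Step 14: x=[4.2408] v=[-2.8190]
Step 15: x=[4.0603] v=[-1.8053]
Step 16: x=[3.9875] v=[-0.7276]
Step 17: x=[4.0251] v=[0.3759]
First v>=0 after going negative at step 17, time=1.7000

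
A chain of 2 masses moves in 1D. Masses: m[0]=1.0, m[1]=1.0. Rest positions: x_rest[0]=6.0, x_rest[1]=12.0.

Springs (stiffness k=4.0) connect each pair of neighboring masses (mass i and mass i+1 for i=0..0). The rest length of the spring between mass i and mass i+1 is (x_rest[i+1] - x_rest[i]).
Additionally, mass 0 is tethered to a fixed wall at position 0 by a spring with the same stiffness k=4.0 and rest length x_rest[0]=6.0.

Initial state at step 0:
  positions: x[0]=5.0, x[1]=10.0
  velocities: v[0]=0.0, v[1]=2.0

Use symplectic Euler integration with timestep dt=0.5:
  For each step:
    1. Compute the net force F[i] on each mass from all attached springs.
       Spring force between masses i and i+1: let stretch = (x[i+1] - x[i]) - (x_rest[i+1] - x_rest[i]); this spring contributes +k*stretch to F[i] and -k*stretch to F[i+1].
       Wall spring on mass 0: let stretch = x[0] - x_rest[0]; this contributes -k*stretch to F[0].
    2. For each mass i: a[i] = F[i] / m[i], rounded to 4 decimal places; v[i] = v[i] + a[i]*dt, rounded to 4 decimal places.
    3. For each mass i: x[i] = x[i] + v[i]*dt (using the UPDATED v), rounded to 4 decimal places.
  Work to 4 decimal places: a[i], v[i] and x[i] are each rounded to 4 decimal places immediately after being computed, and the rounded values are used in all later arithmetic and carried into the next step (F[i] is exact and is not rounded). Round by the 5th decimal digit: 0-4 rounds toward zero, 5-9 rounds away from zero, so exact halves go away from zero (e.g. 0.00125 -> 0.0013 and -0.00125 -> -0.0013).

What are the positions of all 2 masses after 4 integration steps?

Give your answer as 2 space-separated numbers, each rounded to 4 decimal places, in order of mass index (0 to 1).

Step 0: x=[5.0000 10.0000] v=[0.0000 2.0000]
Step 1: x=[5.0000 12.0000] v=[0.0000 4.0000]
Step 2: x=[7.0000 13.0000] v=[4.0000 2.0000]
Step 3: x=[8.0000 14.0000] v=[2.0000 2.0000]
Step 4: x=[7.0000 15.0000] v=[-2.0000 2.0000]

Answer: 7.0000 15.0000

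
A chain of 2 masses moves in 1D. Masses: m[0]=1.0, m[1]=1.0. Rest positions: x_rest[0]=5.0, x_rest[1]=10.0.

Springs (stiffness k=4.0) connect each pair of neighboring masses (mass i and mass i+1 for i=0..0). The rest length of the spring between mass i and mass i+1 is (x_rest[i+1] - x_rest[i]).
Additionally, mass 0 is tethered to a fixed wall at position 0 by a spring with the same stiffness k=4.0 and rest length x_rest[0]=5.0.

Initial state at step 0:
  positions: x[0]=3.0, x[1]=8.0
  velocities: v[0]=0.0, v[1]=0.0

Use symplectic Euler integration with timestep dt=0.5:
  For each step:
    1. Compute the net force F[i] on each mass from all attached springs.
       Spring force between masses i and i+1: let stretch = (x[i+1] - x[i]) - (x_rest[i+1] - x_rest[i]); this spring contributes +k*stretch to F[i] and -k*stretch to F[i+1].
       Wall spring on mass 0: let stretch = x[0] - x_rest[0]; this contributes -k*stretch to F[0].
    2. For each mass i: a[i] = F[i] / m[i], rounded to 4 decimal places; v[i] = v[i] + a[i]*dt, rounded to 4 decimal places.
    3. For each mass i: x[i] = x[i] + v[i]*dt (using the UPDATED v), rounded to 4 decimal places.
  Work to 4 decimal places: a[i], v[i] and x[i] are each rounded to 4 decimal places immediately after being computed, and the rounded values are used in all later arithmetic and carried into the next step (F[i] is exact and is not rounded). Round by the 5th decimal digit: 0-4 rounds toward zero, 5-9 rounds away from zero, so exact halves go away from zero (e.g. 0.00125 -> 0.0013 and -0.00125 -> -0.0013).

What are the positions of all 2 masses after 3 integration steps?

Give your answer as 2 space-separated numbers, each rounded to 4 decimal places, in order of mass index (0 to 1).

Answer: 5.0000 12.0000

Derivation:
Step 0: x=[3.0000 8.0000] v=[0.0000 0.0000]
Step 1: x=[5.0000 8.0000] v=[4.0000 0.0000]
Step 2: x=[5.0000 10.0000] v=[0.0000 4.0000]
Step 3: x=[5.0000 12.0000] v=[0.0000 4.0000]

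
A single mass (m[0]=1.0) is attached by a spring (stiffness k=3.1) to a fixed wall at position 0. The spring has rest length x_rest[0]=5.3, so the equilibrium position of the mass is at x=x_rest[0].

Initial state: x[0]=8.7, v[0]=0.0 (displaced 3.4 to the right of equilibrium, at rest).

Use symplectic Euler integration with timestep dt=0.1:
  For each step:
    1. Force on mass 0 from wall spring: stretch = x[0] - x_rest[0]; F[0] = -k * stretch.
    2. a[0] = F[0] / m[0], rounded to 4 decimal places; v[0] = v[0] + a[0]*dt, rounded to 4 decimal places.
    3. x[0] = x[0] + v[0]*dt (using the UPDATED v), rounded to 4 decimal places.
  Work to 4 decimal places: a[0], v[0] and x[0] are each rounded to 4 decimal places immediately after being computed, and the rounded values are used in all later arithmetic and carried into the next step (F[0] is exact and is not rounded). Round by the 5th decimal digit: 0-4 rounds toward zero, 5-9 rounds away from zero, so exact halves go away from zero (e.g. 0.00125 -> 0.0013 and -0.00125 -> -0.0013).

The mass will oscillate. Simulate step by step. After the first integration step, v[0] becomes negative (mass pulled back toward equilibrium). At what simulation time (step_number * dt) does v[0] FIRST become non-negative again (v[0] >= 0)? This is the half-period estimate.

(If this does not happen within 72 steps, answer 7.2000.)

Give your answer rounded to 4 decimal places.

Answer: 1.8000

Derivation:
Step 0: x=[8.7000] v=[0.0000]
Step 1: x=[8.5946] v=[-1.0540]
Step 2: x=[8.3871] v=[-2.0753]
Step 3: x=[8.0839] v=[-3.0323]
Step 4: x=[7.6944] v=[-3.8953]
Step 5: x=[7.2306] v=[-4.6376]
Step 6: x=[6.7070] v=[-5.2361]
Step 7: x=[6.1398] v=[-5.6723]
Step 8: x=[5.5465] v=[-5.9326]
Step 9: x=[4.9456] v=[-6.0090]
Step 10: x=[4.3557] v=[-5.8991]
Step 11: x=[3.7951] v=[-5.6064]
Step 12: x=[3.2811] v=[-5.1399]
Step 13: x=[2.8297] v=[-4.5140]
Step 14: x=[2.4549] v=[-3.7482]
Step 15: x=[2.1683] v=[-2.8662]
Step 16: x=[1.9788] v=[-1.8954]
Step 17: x=[1.8922] v=[-0.8658]
Step 18: x=[1.9113] v=[0.1906]
First v>=0 after going negative at step 18, time=1.8000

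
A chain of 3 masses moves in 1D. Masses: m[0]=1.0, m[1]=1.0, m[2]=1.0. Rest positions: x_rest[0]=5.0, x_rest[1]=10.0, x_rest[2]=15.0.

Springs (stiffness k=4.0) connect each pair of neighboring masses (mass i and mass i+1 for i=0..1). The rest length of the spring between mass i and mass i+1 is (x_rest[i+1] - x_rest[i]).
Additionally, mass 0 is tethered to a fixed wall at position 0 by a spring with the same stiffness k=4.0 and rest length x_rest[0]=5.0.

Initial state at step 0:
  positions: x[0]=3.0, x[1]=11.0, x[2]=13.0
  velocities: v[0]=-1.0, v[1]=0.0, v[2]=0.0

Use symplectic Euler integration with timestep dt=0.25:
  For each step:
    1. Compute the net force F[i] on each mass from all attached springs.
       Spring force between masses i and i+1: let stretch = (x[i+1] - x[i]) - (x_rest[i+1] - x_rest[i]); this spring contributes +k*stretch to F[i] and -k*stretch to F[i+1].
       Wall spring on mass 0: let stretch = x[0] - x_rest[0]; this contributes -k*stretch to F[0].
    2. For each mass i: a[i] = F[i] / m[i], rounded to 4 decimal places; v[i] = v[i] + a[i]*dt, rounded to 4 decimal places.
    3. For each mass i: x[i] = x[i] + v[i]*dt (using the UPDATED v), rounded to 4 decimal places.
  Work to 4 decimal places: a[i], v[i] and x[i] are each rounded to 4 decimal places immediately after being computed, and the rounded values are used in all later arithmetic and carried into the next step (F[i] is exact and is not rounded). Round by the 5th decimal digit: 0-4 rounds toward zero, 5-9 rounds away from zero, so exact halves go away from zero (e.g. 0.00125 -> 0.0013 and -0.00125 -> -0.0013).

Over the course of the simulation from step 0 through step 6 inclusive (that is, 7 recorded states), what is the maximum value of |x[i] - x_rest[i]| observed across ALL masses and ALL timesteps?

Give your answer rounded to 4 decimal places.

Step 0: x=[3.0000 11.0000 13.0000] v=[-1.0000 0.0000 0.0000]
Step 1: x=[4.0000 9.5000 13.7500] v=[4.0000 -6.0000 3.0000]
Step 2: x=[5.3750 7.6875 14.6875] v=[5.5000 -7.2500 3.7500]
Step 3: x=[5.9844 7.0469 15.1250] v=[2.4375 -2.5625 1.7500]
Step 4: x=[5.3633 8.1602 14.7930] v=[-2.4844 4.4531 -1.3281]
Step 5: x=[4.1006 10.2325 14.0528] v=[-5.0508 8.2890 -2.9609]
Step 6: x=[3.3457 11.7269 13.6075] v=[-3.0195 5.9774 -1.7812]
Max displacement = 2.9531

Answer: 2.9531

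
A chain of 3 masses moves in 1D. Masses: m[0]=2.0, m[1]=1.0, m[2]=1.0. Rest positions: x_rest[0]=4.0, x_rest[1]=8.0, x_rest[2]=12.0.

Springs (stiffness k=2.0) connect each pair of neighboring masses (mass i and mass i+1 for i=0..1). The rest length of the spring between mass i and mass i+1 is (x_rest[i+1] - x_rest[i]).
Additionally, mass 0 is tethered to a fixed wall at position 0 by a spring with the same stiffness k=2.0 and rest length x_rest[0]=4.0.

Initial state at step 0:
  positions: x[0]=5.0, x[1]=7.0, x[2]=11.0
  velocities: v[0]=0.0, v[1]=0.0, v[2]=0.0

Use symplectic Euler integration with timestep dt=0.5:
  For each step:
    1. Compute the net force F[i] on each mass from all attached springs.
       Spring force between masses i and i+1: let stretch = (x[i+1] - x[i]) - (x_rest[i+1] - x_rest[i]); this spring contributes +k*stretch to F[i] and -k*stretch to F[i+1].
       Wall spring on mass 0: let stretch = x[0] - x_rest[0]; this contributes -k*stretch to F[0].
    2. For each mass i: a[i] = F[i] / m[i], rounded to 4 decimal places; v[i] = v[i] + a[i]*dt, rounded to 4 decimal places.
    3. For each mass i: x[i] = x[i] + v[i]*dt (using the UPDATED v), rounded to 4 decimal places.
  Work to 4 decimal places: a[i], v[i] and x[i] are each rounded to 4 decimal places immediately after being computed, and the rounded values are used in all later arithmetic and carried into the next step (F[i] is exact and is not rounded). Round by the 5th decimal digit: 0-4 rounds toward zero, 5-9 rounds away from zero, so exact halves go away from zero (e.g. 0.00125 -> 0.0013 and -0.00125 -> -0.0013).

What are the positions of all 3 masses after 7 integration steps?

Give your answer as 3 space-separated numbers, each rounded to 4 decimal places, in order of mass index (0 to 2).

Step 0: x=[5.0000 7.0000 11.0000] v=[0.0000 0.0000 0.0000]
Step 1: x=[4.2500 8.0000 11.0000] v=[-1.5000 2.0000 0.0000]
Step 2: x=[3.3750 8.6250 11.5000] v=[-1.7500 1.2500 1.0000]
Step 3: x=[2.9688 8.0625 12.5625] v=[-0.8125 -1.1250 2.1250]
Step 4: x=[3.0938 7.2032 13.3750] v=[0.2500 -1.7187 1.6250]
Step 5: x=[3.4727 7.3751 13.1016] v=[0.7578 0.3437 -0.5468]
Step 6: x=[3.9591 8.4590 11.9650] v=[0.9727 2.1678 -2.2733]
Step 7: x=[4.5807 9.0460 11.0754] v=[1.2431 1.1739 -1.7793]

Answer: 4.5807 9.0460 11.0754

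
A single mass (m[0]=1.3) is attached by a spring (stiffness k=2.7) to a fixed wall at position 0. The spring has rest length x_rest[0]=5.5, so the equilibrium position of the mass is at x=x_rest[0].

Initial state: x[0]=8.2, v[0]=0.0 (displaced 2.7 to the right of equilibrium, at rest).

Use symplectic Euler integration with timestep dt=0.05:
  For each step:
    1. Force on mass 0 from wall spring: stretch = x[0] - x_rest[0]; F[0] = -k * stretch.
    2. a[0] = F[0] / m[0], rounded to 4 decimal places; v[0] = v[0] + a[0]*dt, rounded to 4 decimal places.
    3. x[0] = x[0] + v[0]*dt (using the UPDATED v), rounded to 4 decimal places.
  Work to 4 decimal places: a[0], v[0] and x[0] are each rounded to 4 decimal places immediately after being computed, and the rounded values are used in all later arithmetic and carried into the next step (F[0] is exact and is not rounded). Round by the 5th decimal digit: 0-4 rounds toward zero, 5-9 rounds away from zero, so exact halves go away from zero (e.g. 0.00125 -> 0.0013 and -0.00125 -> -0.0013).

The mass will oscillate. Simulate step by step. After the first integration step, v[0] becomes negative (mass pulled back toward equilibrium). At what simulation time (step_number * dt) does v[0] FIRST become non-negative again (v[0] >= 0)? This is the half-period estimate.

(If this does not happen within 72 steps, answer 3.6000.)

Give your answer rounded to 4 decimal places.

Step 0: x=[8.2000] v=[0.0000]
Step 1: x=[8.1860] v=[-0.2804]
Step 2: x=[8.1580] v=[-0.5593]
Step 3: x=[8.1162] v=[-0.8353]
Step 4: x=[8.0609] v=[-1.1070]
Step 5: x=[7.9923] v=[-1.3729]
Step 6: x=[7.9107] v=[-1.6317]
Step 7: x=[7.8166] v=[-1.8820]
Step 8: x=[7.7105] v=[-2.1226]
Step 9: x=[7.5929] v=[-2.3522]
Step 10: x=[7.4644] v=[-2.5695]
Step 11: x=[7.3257] v=[-2.7735]
Step 12: x=[7.1775] v=[-2.9631]
Step 13: x=[7.0206] v=[-3.1373]
Step 14: x=[6.8558] v=[-3.2952]
Step 15: x=[6.6840] v=[-3.4360]
Step 16: x=[6.5061] v=[-3.5590]
Step 17: x=[6.3229] v=[-3.6635]
Step 18: x=[6.1355] v=[-3.7490]
Step 19: x=[5.9448] v=[-3.8150]
Step 20: x=[5.7517] v=[-3.8612]
Step 21: x=[5.5573] v=[-3.8873]
Step 22: x=[5.3626] v=[-3.8933]
Step 23: x=[5.1687] v=[-3.8790]
Step 24: x=[4.9765] v=[-3.8446]
Step 25: x=[4.7870] v=[-3.7902]
Step 26: x=[4.6012] v=[-3.7162]
Step 27: x=[4.4201] v=[-3.6229]
Step 28: x=[4.2446] v=[-3.5108]
Step 29: x=[4.0756] v=[-3.3804]
Step 30: x=[3.9140] v=[-3.2325]
Step 31: x=[3.7606] v=[-3.0678]
Step 32: x=[3.6162] v=[-2.8872]
Step 33: x=[3.4816] v=[-2.6916]
Step 34: x=[3.3575] v=[-2.4820]
Step 35: x=[3.2445] v=[-2.2595]
Step 36: x=[3.1432] v=[-2.0253]
Step 37: x=[3.0542] v=[-1.7806]
Step 38: x=[2.9779] v=[-1.5266]
Step 39: x=[2.9147] v=[-1.2647]
Step 40: x=[2.8649] v=[-0.9962]
Step 41: x=[2.8288] v=[-0.7226]
Step 42: x=[2.8065] v=[-0.4452]
Step 43: x=[2.7982] v=[-0.1655]
Step 44: x=[2.8040] v=[0.1151]
First v>=0 after going negative at step 44, time=2.2000

Answer: 2.2000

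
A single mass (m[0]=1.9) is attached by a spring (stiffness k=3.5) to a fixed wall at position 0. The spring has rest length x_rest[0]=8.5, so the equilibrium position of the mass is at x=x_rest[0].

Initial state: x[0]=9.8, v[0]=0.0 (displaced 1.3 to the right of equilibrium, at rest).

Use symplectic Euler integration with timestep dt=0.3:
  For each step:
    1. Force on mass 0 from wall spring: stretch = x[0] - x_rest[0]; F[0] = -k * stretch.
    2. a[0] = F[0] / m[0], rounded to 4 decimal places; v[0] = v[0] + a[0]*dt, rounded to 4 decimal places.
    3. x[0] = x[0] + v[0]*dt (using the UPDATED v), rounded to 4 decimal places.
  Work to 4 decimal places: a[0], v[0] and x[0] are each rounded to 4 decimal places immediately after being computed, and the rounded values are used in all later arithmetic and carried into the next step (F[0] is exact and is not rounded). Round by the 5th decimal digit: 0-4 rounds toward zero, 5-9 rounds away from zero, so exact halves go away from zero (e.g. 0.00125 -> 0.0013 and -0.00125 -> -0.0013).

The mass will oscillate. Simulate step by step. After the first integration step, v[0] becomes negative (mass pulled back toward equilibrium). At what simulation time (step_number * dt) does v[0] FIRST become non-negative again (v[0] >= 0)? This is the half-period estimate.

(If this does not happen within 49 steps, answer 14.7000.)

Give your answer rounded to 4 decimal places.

Step 0: x=[9.8000] v=[0.0000]
Step 1: x=[9.5845] v=[-0.7184]
Step 2: x=[9.1892] v=[-1.3177]
Step 3: x=[8.6796] v=[-1.6986]
Step 4: x=[8.1403] v=[-1.7978]
Step 5: x=[7.6606] v=[-1.5990]
Step 6: x=[7.3201] v=[-1.1351]
Step 7: x=[7.1752] v=[-0.4831]
Step 8: x=[7.2499] v=[0.2490]
First v>=0 after going negative at step 8, time=2.4000

Answer: 2.4000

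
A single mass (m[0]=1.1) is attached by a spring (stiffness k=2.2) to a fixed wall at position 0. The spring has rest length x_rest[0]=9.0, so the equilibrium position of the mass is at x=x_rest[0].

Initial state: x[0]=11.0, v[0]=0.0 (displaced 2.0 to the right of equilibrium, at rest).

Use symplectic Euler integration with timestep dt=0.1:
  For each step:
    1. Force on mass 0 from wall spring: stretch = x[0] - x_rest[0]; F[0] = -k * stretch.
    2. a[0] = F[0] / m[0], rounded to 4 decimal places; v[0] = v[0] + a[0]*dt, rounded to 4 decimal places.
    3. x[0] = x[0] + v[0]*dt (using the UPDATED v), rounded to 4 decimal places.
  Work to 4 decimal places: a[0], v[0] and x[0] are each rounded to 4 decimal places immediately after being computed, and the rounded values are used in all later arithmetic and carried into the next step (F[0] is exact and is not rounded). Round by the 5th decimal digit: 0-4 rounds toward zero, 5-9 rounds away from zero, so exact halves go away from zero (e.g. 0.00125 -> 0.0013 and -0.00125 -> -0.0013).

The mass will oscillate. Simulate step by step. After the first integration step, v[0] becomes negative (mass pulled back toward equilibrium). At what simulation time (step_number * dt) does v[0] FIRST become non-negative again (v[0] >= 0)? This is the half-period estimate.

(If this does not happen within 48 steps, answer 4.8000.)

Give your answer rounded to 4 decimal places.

Answer: 2.3000

Derivation:
Step 0: x=[11.0000] v=[0.0000]
Step 1: x=[10.9600] v=[-0.4000]
Step 2: x=[10.8808] v=[-0.7920]
Step 3: x=[10.7640] v=[-1.1682]
Step 4: x=[10.6119] v=[-1.5210]
Step 5: x=[10.4276] v=[-1.8434]
Step 6: x=[10.2147] v=[-2.1289]
Step 7: x=[9.9775] v=[-2.3718]
Step 8: x=[9.7208] v=[-2.5673]
Step 9: x=[9.4497] v=[-2.7115]
Step 10: x=[9.1696] v=[-2.8014]
Step 11: x=[8.8861] v=[-2.8353]
Step 12: x=[8.6049] v=[-2.8125]
Step 13: x=[8.3316] v=[-2.7335]
Step 14: x=[8.0716] v=[-2.5998]
Step 15: x=[7.8302] v=[-2.4141]
Step 16: x=[7.6122] v=[-2.1801]
Step 17: x=[7.4220] v=[-1.9025]
Step 18: x=[7.2633] v=[-1.5869]
Step 19: x=[7.1393] v=[-1.2396]
Step 20: x=[7.0526] v=[-0.8675]
Step 21: x=[7.0048] v=[-0.4780]
Step 22: x=[6.9969] v=[-0.0790]
Step 23: x=[7.0291] v=[0.3216]
First v>=0 after going negative at step 23, time=2.3000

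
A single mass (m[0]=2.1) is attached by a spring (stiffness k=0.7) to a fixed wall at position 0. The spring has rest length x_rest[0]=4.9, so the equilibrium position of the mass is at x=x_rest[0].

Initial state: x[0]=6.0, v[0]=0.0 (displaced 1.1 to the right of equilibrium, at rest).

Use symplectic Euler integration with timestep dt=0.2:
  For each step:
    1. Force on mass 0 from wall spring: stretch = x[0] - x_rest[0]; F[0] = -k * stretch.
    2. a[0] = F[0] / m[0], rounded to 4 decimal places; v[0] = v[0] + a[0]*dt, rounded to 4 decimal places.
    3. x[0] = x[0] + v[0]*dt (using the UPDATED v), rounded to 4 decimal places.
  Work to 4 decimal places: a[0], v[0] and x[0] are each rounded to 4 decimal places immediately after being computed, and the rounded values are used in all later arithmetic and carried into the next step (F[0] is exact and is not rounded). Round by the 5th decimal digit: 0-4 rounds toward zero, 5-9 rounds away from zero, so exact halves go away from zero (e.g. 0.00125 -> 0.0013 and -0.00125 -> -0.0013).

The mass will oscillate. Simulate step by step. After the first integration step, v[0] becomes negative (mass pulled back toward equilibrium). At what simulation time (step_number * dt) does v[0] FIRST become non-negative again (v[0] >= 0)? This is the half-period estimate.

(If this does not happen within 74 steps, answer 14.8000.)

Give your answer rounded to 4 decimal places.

Step 0: x=[6.0000] v=[0.0000]
Step 1: x=[5.9853] v=[-0.0733]
Step 2: x=[5.9562] v=[-0.1457]
Step 3: x=[5.9130] v=[-0.2161]
Step 4: x=[5.8563] v=[-0.2836]
Step 5: x=[5.7868] v=[-0.3474]
Step 6: x=[5.7055] v=[-0.4065]
Step 7: x=[5.6135] v=[-0.4602]
Step 8: x=[5.5119] v=[-0.5078]
Step 9: x=[5.4022] v=[-0.5486]
Step 10: x=[5.2858] v=[-0.5821]
Step 11: x=[5.1642] v=[-0.6078]
Step 12: x=[5.0391] v=[-0.6254]
Step 13: x=[4.9122] v=[-0.6347]
Step 14: x=[4.7851] v=[-0.6355]
Step 15: x=[4.6595] v=[-0.6278]
Step 16: x=[4.5371] v=[-0.6118]
Step 17: x=[4.4196] v=[-0.5876]
Step 18: x=[4.3085] v=[-0.5556]
Step 19: x=[4.2053] v=[-0.5162]
Step 20: x=[4.1113] v=[-0.4699]
Step 21: x=[4.0278] v=[-0.4173]
Step 22: x=[3.9560] v=[-0.3592]
Step 23: x=[3.8967] v=[-0.2963]
Step 24: x=[3.8508] v=[-0.2294]
Step 25: x=[3.8189] v=[-0.1595]
Step 26: x=[3.8014] v=[-0.0874]
Step 27: x=[3.7986] v=[-0.0142]
Step 28: x=[3.8104] v=[0.0592]
First v>=0 after going negative at step 28, time=5.6000

Answer: 5.6000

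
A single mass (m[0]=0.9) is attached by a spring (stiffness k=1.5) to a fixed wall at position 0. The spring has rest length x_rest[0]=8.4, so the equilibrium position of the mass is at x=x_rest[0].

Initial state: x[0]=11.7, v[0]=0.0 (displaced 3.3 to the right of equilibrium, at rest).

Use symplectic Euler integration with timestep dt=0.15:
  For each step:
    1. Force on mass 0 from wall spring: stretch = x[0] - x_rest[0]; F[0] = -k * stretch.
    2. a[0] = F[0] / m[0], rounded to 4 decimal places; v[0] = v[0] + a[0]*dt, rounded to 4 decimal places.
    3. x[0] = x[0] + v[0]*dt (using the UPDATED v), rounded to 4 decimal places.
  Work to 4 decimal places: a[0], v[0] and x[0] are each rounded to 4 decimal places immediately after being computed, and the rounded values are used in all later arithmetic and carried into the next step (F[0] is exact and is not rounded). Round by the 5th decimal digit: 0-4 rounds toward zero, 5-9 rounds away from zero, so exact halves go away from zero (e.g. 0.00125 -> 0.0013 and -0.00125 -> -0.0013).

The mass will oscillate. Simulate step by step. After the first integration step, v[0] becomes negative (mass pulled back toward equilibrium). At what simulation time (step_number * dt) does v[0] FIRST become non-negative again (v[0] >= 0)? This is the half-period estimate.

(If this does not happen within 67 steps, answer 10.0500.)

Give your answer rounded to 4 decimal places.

Answer: 2.5500

Derivation:
Step 0: x=[11.7000] v=[0.0000]
Step 1: x=[11.5763] v=[-0.8250]
Step 2: x=[11.3334] v=[-1.6191]
Step 3: x=[10.9805] v=[-2.3525]
Step 4: x=[10.5309] v=[-2.9976]
Step 5: x=[10.0014] v=[-3.5303]
Step 6: x=[9.4118] v=[-3.9307]
Step 7: x=[8.7843] v=[-4.1836]
Step 8: x=[8.1423] v=[-4.2797]
Step 9: x=[7.5100] v=[-4.2153]
Step 10: x=[6.9111] v=[-3.9928]
Step 11: x=[6.3680] v=[-3.6206]
Step 12: x=[5.9011] v=[-3.1126]
Step 13: x=[5.5279] v=[-2.4879]
Step 14: x=[5.2624] v=[-1.7699]
Step 15: x=[5.1146] v=[-0.9855]
Step 16: x=[5.0900] v=[-0.1641]
Step 17: x=[5.1895] v=[0.6634]
First v>=0 after going negative at step 17, time=2.5500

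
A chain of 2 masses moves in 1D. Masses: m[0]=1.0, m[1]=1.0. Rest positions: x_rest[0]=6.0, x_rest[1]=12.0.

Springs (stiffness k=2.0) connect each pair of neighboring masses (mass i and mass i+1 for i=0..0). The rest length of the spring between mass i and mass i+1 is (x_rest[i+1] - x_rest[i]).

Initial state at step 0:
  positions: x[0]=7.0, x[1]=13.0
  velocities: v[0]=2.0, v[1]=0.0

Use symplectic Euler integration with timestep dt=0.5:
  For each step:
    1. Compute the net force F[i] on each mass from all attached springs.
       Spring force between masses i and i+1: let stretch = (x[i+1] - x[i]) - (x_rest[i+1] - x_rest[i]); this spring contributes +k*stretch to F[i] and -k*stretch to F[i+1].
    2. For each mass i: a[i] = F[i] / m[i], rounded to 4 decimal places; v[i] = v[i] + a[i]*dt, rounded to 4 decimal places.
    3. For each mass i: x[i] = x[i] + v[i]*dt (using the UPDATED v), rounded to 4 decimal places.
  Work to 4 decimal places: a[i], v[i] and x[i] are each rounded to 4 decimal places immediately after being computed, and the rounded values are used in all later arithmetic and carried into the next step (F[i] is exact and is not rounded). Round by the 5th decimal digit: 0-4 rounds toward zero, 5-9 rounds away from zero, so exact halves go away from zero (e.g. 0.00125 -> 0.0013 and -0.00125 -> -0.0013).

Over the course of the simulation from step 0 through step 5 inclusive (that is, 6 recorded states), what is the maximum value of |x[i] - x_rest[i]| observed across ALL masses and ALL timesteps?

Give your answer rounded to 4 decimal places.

Step 0: x=[7.0000 13.0000] v=[2.0000 0.0000]
Step 1: x=[8.0000 13.0000] v=[2.0000 0.0000]
Step 2: x=[8.5000 13.5000] v=[1.0000 1.0000]
Step 3: x=[8.5000 14.5000] v=[0.0000 2.0000]
Step 4: x=[8.5000 15.5000] v=[0.0000 2.0000]
Step 5: x=[9.0000 16.0000] v=[1.0000 1.0000]
Max displacement = 4.0000

Answer: 4.0000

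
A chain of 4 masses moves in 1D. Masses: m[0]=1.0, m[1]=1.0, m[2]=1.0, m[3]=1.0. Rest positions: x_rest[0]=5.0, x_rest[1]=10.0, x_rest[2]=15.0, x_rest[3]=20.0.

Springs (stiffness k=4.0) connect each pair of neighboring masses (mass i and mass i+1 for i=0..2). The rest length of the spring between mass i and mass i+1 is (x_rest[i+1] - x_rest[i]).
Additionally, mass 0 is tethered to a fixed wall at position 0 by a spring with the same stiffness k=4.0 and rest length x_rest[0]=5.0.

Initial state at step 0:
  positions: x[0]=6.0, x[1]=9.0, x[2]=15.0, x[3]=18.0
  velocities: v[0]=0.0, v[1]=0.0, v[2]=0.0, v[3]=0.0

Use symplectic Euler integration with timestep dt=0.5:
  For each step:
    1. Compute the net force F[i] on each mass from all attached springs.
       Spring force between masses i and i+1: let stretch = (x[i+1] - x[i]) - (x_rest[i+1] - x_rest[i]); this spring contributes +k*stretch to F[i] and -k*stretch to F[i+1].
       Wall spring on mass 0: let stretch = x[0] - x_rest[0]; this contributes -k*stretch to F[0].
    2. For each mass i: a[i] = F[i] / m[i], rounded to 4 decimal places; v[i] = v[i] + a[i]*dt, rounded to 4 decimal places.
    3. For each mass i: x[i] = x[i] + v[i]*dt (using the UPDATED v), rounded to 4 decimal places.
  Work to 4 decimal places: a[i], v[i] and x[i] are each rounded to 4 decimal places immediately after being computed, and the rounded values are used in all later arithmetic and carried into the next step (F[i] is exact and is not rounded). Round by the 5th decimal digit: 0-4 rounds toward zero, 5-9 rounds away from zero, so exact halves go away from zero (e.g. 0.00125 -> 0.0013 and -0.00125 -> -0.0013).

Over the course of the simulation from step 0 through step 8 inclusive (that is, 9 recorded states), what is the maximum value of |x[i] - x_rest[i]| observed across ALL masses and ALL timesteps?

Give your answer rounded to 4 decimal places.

Answer: 4.0000

Derivation:
Step 0: x=[6.0000 9.0000 15.0000 18.0000] v=[0.0000 0.0000 0.0000 0.0000]
Step 1: x=[3.0000 12.0000 12.0000 20.0000] v=[-6.0000 6.0000 -6.0000 4.0000]
Step 2: x=[6.0000 6.0000 17.0000 19.0000] v=[6.0000 -12.0000 10.0000 -2.0000]
Step 3: x=[3.0000 11.0000 13.0000 21.0000] v=[-6.0000 10.0000 -8.0000 4.0000]
Step 4: x=[5.0000 10.0000 15.0000 20.0000] v=[4.0000 -2.0000 4.0000 -2.0000]
Step 5: x=[7.0000 9.0000 17.0000 19.0000] v=[4.0000 -2.0000 4.0000 -2.0000]
Step 6: x=[4.0000 14.0000 13.0000 21.0000] v=[-6.0000 10.0000 -8.0000 4.0000]
Step 7: x=[7.0000 8.0000 18.0000 20.0000] v=[6.0000 -12.0000 10.0000 -2.0000]
Step 8: x=[4.0000 11.0000 15.0000 22.0000] v=[-6.0000 6.0000 -6.0000 4.0000]
Max displacement = 4.0000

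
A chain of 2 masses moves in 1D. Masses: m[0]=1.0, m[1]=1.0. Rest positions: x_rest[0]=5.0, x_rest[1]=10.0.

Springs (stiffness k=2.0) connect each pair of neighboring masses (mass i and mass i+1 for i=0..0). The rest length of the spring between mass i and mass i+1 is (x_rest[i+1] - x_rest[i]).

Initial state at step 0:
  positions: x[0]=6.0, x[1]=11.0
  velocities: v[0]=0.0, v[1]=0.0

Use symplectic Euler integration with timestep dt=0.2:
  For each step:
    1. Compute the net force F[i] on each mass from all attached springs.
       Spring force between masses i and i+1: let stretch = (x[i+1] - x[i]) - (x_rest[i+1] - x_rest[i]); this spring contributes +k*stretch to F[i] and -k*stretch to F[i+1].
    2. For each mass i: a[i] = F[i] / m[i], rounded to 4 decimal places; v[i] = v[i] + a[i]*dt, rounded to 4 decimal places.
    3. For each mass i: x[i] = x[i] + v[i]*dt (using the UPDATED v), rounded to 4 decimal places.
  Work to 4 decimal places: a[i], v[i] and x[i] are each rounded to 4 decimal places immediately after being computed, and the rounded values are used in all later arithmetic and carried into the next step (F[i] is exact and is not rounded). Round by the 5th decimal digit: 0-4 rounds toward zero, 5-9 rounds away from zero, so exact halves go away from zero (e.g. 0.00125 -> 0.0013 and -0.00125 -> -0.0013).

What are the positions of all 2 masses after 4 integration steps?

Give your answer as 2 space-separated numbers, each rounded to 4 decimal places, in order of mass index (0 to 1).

Step 0: x=[6.0000 11.0000] v=[0.0000 0.0000]
Step 1: x=[6.0000 11.0000] v=[0.0000 0.0000]
Step 2: x=[6.0000 11.0000] v=[0.0000 0.0000]
Step 3: x=[6.0000 11.0000] v=[0.0000 0.0000]
Step 4: x=[6.0000 11.0000] v=[0.0000 0.0000]

Answer: 6.0000 11.0000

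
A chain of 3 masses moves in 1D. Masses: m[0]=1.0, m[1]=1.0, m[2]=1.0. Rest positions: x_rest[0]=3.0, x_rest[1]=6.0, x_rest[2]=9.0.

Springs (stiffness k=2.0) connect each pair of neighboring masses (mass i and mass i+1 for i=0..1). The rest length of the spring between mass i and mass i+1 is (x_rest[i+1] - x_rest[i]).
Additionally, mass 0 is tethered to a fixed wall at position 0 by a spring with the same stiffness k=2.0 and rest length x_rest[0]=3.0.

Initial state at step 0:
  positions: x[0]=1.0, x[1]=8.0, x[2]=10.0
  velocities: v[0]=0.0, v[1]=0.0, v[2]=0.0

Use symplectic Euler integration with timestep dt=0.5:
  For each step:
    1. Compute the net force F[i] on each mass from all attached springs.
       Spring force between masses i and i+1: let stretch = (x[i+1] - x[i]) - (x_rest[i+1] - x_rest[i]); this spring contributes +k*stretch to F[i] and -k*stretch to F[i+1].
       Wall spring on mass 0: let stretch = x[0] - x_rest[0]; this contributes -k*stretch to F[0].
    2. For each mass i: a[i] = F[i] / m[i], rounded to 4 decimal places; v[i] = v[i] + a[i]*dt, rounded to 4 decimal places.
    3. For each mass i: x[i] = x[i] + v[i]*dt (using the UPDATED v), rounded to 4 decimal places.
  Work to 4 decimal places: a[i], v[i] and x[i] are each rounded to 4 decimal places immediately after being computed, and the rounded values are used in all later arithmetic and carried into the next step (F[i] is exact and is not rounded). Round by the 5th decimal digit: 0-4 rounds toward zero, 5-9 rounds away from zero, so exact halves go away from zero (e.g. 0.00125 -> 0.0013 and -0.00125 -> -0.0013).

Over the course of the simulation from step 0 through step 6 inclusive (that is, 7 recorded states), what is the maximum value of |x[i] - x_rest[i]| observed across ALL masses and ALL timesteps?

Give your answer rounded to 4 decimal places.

Step 0: x=[1.0000 8.0000 10.0000] v=[0.0000 0.0000 0.0000]
Step 1: x=[4.0000 5.5000 10.5000] v=[6.0000 -5.0000 1.0000]
Step 2: x=[5.7500 4.7500 10.0000] v=[3.5000 -1.5000 -1.0000]
Step 3: x=[4.1250 7.1250 8.3750] v=[-3.2500 4.7500 -3.2500]
Step 4: x=[1.9375 8.6250 7.6250] v=[-4.3750 3.0000 -1.5000]
Step 5: x=[2.1250 6.2813 8.8750] v=[0.3750 -4.6875 2.5000]
Step 6: x=[3.3282 3.1563 10.3282] v=[2.4063 -6.2501 2.9063]
Max displacement = 2.8437

Answer: 2.8437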